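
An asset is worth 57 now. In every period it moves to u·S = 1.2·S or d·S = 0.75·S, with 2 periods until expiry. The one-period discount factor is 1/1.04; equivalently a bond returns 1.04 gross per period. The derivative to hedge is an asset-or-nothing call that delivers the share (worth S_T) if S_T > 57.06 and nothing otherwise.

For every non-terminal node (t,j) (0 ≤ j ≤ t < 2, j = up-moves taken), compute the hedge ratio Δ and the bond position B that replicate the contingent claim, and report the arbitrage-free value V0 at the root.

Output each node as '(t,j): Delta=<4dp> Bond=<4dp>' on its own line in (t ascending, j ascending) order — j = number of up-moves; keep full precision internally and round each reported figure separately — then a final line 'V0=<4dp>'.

No-arbitrage ⇒ martingale measure with p* = (R−d)/(u−d) = 0.6444.
At expiry t=2: V(2,0)=0.0000, V(2,1)=0.0000, V(2,2)=82.0800
  t=1,j=0: stock 42.7500 → up 51.3000 (V=0.0000), down 32.0625 (V=0.0000). Price 0.0000; hedge Δ=0.0000, bond B=0.0000.
  t=1,j=1: stock 68.4000 → up 82.0800 (V=82.0800), down 51.3000 (V=0.0000). Price 50.8615; hedge Δ=2.6667, bond B=-131.5385.
  t=0,j=0: stock 57.0000 → up 68.4000 (V=50.8615), down 42.7500 (V=0.0000). Price 31.5168; hedge Δ=1.9829, bond B=-81.5089.
Root portfolio cost Δ·57+B reproduces V0=31.5168.

(0,0): Delta=1.9829 Bond=-81.5089
(1,0): Delta=0.0000 Bond=0.0000
(1,1): Delta=2.6667 Bond=-131.5385
V0=31.5168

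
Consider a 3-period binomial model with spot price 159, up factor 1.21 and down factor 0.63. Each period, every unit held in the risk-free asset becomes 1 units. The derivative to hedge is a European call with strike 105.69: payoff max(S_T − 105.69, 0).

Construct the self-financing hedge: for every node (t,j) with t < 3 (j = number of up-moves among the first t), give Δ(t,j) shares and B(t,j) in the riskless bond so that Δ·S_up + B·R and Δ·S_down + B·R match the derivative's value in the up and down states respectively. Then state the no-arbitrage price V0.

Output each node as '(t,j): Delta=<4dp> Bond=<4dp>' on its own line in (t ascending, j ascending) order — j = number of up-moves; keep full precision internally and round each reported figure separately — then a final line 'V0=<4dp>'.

(0,0): Delta=0.8010 Bond=-63.5683
(1,0): Delta=0.4498 Bond=-28.3884
(1,1): Delta=0.9048 Bond=-83.5353
(2,0): Delta=0.0000 Bond=0.0000
(2,1): Delta=0.5828 Bond=-44.5007
(2,2): Delta=1.0000 Bond=-105.6900
V0=63.7981

Risk-neutral probability p* = (R−d)/(u−d) = (1−0.63)/(1.21−0.63) = 0.6379.
Payoff layer (t=3): V(3,0)=0.0000, V(3,1)=0.0000, V(3,2)=40.9689, V(3,3)=175.9882
  t=2,j=0: stock 63.1071 → up 76.3596 (V=0.0000), down 39.7575 (V=0.0000). Price 0.0000; hedge Δ=0.0000, bond B=0.0000.
  t=2,j=1: stock 121.2057 → up 146.6589 (V=40.9689), down 76.3596 (V=0.0000). Price 26.1353; hedge Δ=0.5828, bond B=-44.5007.
  t=2,j=2: stock 232.7919 → up 281.6782 (V=175.9882), down 146.6589 (V=40.9689). Price 127.1019; hedge Δ=1.0000, bond B=-105.6900.
  t=1,j=0: stock 100.1700 → up 121.2057 (V=26.1353), down 63.1071 (V=0.0000). Price 16.6725; hedge Δ=0.4498, bond B=-28.3884.
  t=1,j=1: stock 192.3900 → up 232.7919 (V=127.1019), down 121.2057 (V=26.1353). Price 90.5450; hedge Δ=0.9048, bond B=-83.5353.
  t=0,j=0: stock 159.0000 → up 192.3900 (V=90.5450), down 100.1700 (V=16.6725). Price 63.7981; hedge Δ=0.8010, bond B=-63.5683.
Check: Δ(0,0)·S0 + B(0,0) = 63.7981 = V0.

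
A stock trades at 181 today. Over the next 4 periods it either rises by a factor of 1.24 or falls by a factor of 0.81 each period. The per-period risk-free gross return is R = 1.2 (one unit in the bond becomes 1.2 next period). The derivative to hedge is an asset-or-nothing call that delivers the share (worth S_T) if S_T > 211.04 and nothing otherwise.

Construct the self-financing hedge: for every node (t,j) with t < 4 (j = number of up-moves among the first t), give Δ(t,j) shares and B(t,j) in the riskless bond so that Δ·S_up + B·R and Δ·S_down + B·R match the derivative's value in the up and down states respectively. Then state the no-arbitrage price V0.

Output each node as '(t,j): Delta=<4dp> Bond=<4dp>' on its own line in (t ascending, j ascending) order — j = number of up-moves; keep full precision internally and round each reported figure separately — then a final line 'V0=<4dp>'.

Risk-neutral probability p* = (R−d)/(u−d) = (1.2−0.81)/(1.24−0.81) = 0.9070.
Terminal values V(4,·): V(4,0)=0.0000, V(4,1)=0.0000, V(4,2)=0.0000, V(4,3)=279.5301, V(4,4)=427.9227
Node (3,0) S=96.1908: V=(p*·0.0000+(1−p*)·0.0000)/1.2=0.0000; Δ=(0.0000−0.0000)/(119.2766−77.9146)=0.0000; B=V−Δ·S=0.0000
Node (3,1) S=147.2551: V=(p*·0.0000+(1−p*)·0.0000)/1.2=0.0000; Δ=(0.0000−0.0000)/(182.5963−119.2766)=0.0000; B=V−Δ·S=0.0000
Node (3,2) S=225.4275: V=(p*·279.5301+(1−p*)·0.0000)/1.2=211.2728; Δ=(279.5301−0.0000)/(279.5301−182.5963)=2.8837; B=V−Δ·S=-438.7973
Node (3,3) S=345.0989: V=(p*·427.9227+(1−p*)·279.5301)/1.2=345.0989; Δ=(427.9227−279.5301)/(427.9227−279.5301)=1.0000; B=V−Δ·S=0.0000
Node (2,0) S=118.7541: V=(p*·0.0000+(1−p*)·0.0000)/1.2=0.0000; Δ=(0.0000−0.0000)/(147.2551−96.1908)=0.0000; B=V−Δ·S=0.0000
Node (2,1) S=181.7964: V=(p*·211.2728+(1−p*)·0.0000)/1.2=159.6829; Δ=(211.2728−0.0000)/(225.4275−147.2551)=2.7027; B=V−Δ·S=-331.6491
Node (2,2) S=278.3056: V=(p*·345.0989+(1−p*)·211.2728)/1.2=277.2083; Δ=(345.0989−211.2728)/(345.0989−225.4275)=1.1183; B=V−Δ·S=-34.0153
Node (1,0) S=146.6100: V=(p*·159.6829+(1−p*)·0.0000)/1.2=120.6906; Δ=(159.6829−0.0000)/(181.7964−118.7541)=2.5329; B=V−Δ·S=-250.6650
Node (1,1) S=224.4400: V=(p*·277.2083+(1−p*)·159.6829)/1.2=221.8964; Δ=(277.2083−159.6829)/(278.3056−181.7964)=1.2178; B=V−Δ·S=-51.4185
Node (0,0) S=181.0000: V=(p*·221.8964+(1−p*)·120.6906)/1.2=177.0683; Δ=(221.8964−120.6906)/(224.4400−146.6100)=1.3003; B=V−Δ·S=-58.2942
The time-0 hedge costs 177.0683, which is the no-arbitrage price.

(0,0): Delta=1.3003 Bond=-58.2942
(1,0): Delta=2.5329 Bond=-250.6650
(1,1): Delta=1.2178 Bond=-51.4185
(2,0): Delta=0.0000 Bond=0.0000
(2,1): Delta=2.7027 Bond=-331.6491
(2,2): Delta=1.1183 Bond=-34.0153
(3,0): Delta=0.0000 Bond=0.0000
(3,1): Delta=0.0000 Bond=0.0000
(3,2): Delta=2.8837 Bond=-438.7973
(3,3): Delta=1.0000 Bond=0.0000
V0=177.0683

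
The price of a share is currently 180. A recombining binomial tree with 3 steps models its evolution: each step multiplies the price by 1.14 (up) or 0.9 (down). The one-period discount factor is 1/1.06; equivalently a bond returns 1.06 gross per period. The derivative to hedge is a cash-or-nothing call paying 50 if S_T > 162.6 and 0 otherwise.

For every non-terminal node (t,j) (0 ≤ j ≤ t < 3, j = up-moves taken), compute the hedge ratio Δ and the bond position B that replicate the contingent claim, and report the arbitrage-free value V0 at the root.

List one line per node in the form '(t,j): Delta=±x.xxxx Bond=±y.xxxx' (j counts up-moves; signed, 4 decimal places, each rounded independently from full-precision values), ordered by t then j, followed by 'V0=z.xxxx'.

(0,0): Delta=0.1145 Bond=19.8243
(1,0): Delta=0.4044 Bond=-25.9582
(1,1): Delta=0.0000 Bond=44.4998
(2,0): Delta=1.4289 Bond=-176.8868
(2,1): Delta=0.0000 Bond=47.1698
(2,2): Delta=0.0000 Bond=47.1698
V0=40.4261

Since d<R<u, set p* = (R−d)/(u−d) = 0.6667; price each node as the discounted p*-expectation of its children.
Terminal values V(3,·): V(3,0)=0.0000, V(3,1)=50.0000, V(3,2)=50.0000, V(3,3)=50.0000
(2,0): S=145.8000. Δ = (V_up−V_dn)/(S_up−S_dn) = (50.0000−0.0000)/(166.2120−131.2200) = 1.4289. V = [p*·50.0000 + (1−p*)·0.0000]/1.06 = 31.4465. B = V − Δ·S = -176.8868.
(2,1): S=184.6800. Δ = (V_up−V_dn)/(S_up−S_dn) = (50.0000−50.0000)/(210.5352−166.2120) = 0.0000. V = [p*·50.0000 + (1−p*)·50.0000]/1.06 = 47.1698. B = V − Δ·S = 47.1698.
(2,2): S=233.9280. Δ = (V_up−V_dn)/(S_up−S_dn) = (50.0000−50.0000)/(266.6779−210.5352) = 0.0000. V = [p*·50.0000 + (1−p*)·50.0000]/1.06 = 47.1698. B = V − Δ·S = 47.1698.
(1,0): S=162.0000. Δ = (V_up−V_dn)/(S_up−S_dn) = (47.1698−31.4465)/(184.6800−145.8000) = 0.4044. V = [p*·47.1698 + (1−p*)·31.4465]/1.06 = 39.5554. B = V − Δ·S = -25.9582.
(1,1): S=205.2000. Δ = (V_up−V_dn)/(S_up−S_dn) = (47.1698−47.1698)/(233.9280−184.6800) = 0.0000. V = [p*·47.1698 + (1−p*)·47.1698]/1.06 = 44.4998. B = V − Δ·S = 44.4998.
(0,0): S=180.0000. Δ = (V_up−V_dn)/(S_up−S_dn) = (44.4998−39.5554)/(205.2000−162.0000) = 0.1145. V = [p*·44.4998 + (1−p*)·39.5554]/1.06 = 40.4261. B = V − Δ·S = 19.8243.
Each (Δ,B) replicates both successor values, so the strategy is self-financing and V0 is arbitrage-free.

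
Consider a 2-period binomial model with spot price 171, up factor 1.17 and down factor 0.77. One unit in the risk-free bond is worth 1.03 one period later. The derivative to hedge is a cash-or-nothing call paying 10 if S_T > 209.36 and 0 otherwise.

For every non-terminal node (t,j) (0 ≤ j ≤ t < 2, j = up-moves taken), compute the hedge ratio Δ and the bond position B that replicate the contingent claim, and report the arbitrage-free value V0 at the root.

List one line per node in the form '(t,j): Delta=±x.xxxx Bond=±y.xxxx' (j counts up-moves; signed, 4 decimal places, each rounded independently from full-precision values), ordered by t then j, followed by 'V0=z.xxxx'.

(0,0): Delta=0.0923 Bond=-11.7942
(1,0): Delta=0.0000 Bond=0.0000
(1,1): Delta=0.1250 Bond=-18.6893
V0=3.9825

Since d<R<u, set p* = (R−d)/(u−d) = 0.6500; price each node as the discounted p*-expectation of its children.
Terminal values V(2,·): V(2,0)=0.0000, V(2,1)=0.0000, V(2,2)=10.0000
(1,0): S=131.6700. Δ = (V_up−V_dn)/(S_up−S_dn) = (0.0000−0.0000)/(154.0539−101.3859) = 0.0000. V = [p*·0.0000 + (1−p*)·0.0000]/1.03 = 0.0000. B = V − Δ·S = 0.0000.
(1,1): S=200.0700. Δ = (V_up−V_dn)/(S_up−S_dn) = (10.0000−0.0000)/(234.0819−154.0539) = 0.1250. V = [p*·10.0000 + (1−p*)·0.0000]/1.03 = 6.3107. B = V − Δ·S = -18.6893.
(0,0): S=171.0000. Δ = (V_up−V_dn)/(S_up−S_dn) = (6.3107−0.0000)/(200.0700−131.6700) = 0.0923. V = [p*·6.3107 + (1−p*)·0.0000]/1.03 = 3.9825. B = V − Δ·S = -11.7942.
Self-financing check: at every node Δ·S+B equals the discounted successor values.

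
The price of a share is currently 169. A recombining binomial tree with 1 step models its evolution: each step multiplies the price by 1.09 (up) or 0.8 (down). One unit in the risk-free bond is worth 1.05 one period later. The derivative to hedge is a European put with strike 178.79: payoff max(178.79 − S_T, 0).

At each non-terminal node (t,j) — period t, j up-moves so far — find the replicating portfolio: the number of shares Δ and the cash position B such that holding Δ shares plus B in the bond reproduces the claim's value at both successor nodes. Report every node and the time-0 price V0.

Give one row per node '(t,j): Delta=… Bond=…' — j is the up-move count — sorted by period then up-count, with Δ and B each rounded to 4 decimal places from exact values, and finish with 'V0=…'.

No-arbitrage ⇒ martingale measure with p* = (R−d)/(u−d) = 0.8621.
At expiry t=1: V(1,0)=43.5900, V(1,1)=0.0000
  t=0,j=0: stock 169.0000 → up 184.2100 (V=0.0000), down 135.2000 (V=43.5900). Price 5.7261; hedge Δ=-0.8894, bond B=156.0365.
The time-0 hedge costs 5.7261, which is the no-arbitrage price.

(0,0): Delta=-0.8894 Bond=156.0365
V0=5.7261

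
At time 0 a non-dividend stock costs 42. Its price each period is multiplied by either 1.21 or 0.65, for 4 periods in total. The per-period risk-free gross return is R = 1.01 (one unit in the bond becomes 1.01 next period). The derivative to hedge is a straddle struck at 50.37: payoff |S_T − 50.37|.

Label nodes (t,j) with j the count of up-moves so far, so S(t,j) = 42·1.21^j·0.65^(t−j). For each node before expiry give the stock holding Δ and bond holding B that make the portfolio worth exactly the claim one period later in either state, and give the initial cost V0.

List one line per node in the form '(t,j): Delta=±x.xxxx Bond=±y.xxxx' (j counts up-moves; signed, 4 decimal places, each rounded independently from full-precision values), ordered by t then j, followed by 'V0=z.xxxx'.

No-arbitrage ⇒ martingale measure with p* = (R−d)/(u−d) = 0.6429.
At expiry t=4: V(4,0)=42.8727, V(4,1)=36.4136, V(4,2)=24.3895, V(4,3)=2.0064, V(4,4)=39.6607
(3,0): S=11.5343. Δ = (V_up−V_dn)/(S_up−S_dn) = (36.4136−42.8727)/(13.9564−7.4973) = -1.0000. V = [p*·36.4136 + (1−p*)·42.8727]/1.01 = 38.3370. B = V − Δ·S = 49.8713.
(3,1): S=21.4715. Δ = (V_up−V_dn)/(S_up−S_dn) = (24.3895−36.4136)/(25.9805−13.9564) = -1.0000. V = [p*·24.3895 + (1−p*)·36.4136]/1.01 = 28.3998. B = V − Δ·S = 49.8713.
(3,2): S=39.9699. Δ = (V_up−V_dn)/(S_up−S_dn) = (2.0064−24.3895)/(48.3636−25.9805) = -1.0000. V = [p*·2.0064 + (1−p*)·24.3895]/1.01 = 9.9014. B = V − Δ·S = 49.8713.
(3,3): S=74.4056. Δ = (V_up−V_dn)/(S_up−S_dn) = (39.6607−2.0064)/(90.0307−48.3636) = 0.9037. V = [p*·39.6607 + (1−p*)·2.0064]/1.01 = 25.9532. B = V − Δ·S = -41.2867.
(2,0): S=17.7450. Δ = (V_up−V_dn)/(S_up−S_dn) = (28.3998−38.3370)/(21.4715−11.5343) = -1.0000. V = [p*·28.3998 + (1−p*)·38.3370]/1.01 = 31.6325. B = V − Δ·S = 49.3775.
(2,1): S=33.0330. Δ = (V_up−V_dn)/(S_up−S_dn) = (9.9014−28.3998)/(39.9699−21.4715) = -1.0000. V = [p*·9.9014 + (1−p*)·28.3998]/1.01 = 16.3445. B = V − Δ·S = 49.3775.
(2,2): S=61.4922. Δ = (V_up−V_dn)/(S_up−S_dn) = (25.9532−9.9014)/(74.4056−39.9699) = 0.4661. V = [p*·25.9532 + (1−p*)·9.9014]/1.01 = 20.0202. B = V − Δ·S = -8.6438.
(1,0): S=27.3000. Δ = (V_up−V_dn)/(S_up−S_dn) = (16.3445−31.6325)/(33.0330−17.7450) = -1.0000. V = [p*·16.3445 + (1−p*)·31.6325]/1.01 = 21.5886. B = V − Δ·S = 48.8886.
(1,1): S=50.8200. Δ = (V_up−V_dn)/(S_up−S_dn) = (20.0202−16.3445)/(61.4922−33.0330) = 0.1292. V = [p*·20.0202 + (1−p*)·16.3445]/1.01 = 18.5222. B = V − Δ·S = 11.9585.
(0,0): S=42.0000. Δ = (V_up−V_dn)/(S_up−S_dn) = (18.5222−21.5886)/(50.8200−27.3000) = -0.1304. V = [p*·18.5222 + (1−p*)·21.5886]/1.01 = 19.4231. B = V − Δ·S = 24.8988.
Root portfolio cost Δ·42+B reproduces V0=19.4231.

(0,0): Delta=-0.1304 Bond=24.8988
(1,0): Delta=-1.0000 Bond=48.8886
(1,1): Delta=0.1292 Bond=11.9585
(2,0): Delta=-1.0000 Bond=49.3775
(2,1): Delta=-1.0000 Bond=49.3775
(2,2): Delta=0.4661 Bond=-8.6438
(3,0): Delta=-1.0000 Bond=49.8713
(3,1): Delta=-1.0000 Bond=49.8713
(3,2): Delta=-1.0000 Bond=49.8713
(3,3): Delta=0.9037 Bond=-41.2867
V0=19.4231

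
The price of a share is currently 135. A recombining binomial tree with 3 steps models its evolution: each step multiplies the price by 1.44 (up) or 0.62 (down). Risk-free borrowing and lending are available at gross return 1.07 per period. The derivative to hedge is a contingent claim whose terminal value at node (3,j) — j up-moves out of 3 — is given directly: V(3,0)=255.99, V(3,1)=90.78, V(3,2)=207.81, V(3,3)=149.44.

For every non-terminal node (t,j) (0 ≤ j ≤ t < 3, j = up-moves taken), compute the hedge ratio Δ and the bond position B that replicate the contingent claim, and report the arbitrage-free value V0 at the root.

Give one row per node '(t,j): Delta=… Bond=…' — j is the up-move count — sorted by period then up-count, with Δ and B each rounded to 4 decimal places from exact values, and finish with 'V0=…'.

(0,0): Delta=0.0532 Bond=126.1696
(1,0): Delta=-0.1406 Bond=151.2189
(1,1): Delta=0.1218 Bond=121.6671
(2,0): Delta=-3.8824 Bond=355.9859
(2,1): Delta=1.1841 Bond=2.1438
(2,2): Delta=-0.2543 Bond=235.4611
V0=133.3518

The replicating-portfolio and risk-neutral prices coincide; use p* = (1.07−0.62)/(1.44−0.62) = 0.5488 for the latter.
Payoff layer (t=3): V(3,0)=255.9900, V(3,1)=90.7800, V(3,2)=207.8100, V(3,3)=149.4400
Node (2,0) S=51.8940: V=(p*·90.7800+(1−p*)·255.9900)/1.07=154.5103; Δ=(90.7800−255.9900)/(74.7274−32.1743)=-3.8824; B=V−Δ·S=355.9859
Node (2,1) S=120.5280: V=(p*·207.8100+(1−p*)·90.7800)/1.07=144.8633; Δ=(207.8100−90.7800)/(173.5603−74.7274)=1.1841; B=V−Δ·S=2.1438
Node (2,2) S=279.9360: V=(p*·149.4400+(1−p*)·207.8100)/1.07=164.2782; Δ=(149.4400−207.8100)/(403.1078−173.5603)=-0.2543; B=V−Δ·S=235.4611
Node (1,0) S=83.7000: V=(p*·144.8633+(1−p*)·154.5103)/1.07=139.4544; Δ=(144.8633−154.5103)/(120.5280−51.8940)=-0.1406; B=V−Δ·S=151.2189
Node (1,1) S=194.4000: V=(p*·164.2782+(1−p*)·144.8633)/1.07=145.3438; Δ=(164.2782−144.8633)/(279.9360−120.5280)=0.1218; B=V−Δ·S=121.6671
Node (0,0) S=135.0000: V=(p*·145.3438+(1−p*)·139.4544)/1.07=133.3518; Δ=(145.3438−139.4544)/(194.4000−83.7000)=0.0532; B=V−Δ·S=126.1696
The time-0 hedge costs 133.3518, which is the no-arbitrage price.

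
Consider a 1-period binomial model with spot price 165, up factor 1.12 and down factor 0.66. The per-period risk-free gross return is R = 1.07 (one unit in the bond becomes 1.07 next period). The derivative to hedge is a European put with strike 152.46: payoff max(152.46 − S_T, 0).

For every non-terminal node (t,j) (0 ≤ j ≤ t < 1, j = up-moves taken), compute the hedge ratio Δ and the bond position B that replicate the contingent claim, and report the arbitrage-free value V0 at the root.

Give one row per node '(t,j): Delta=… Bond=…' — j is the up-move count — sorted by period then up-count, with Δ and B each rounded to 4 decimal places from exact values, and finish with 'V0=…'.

(0,0): Delta=-0.5739 Bond=99.1207
V0=4.4250

Risk-neutral probability p* = (R−d)/(u−d) = (1.07−0.66)/(1.12−0.66) = 0.8913.
Payoff layer (t=1): V(1,0)=43.5600, V(1,1)=0.0000
  t=0,j=0: stock 165.0000 → up 184.8000 (V=0.0000), down 108.9000 (V=43.5600). Price 4.4250; hedge Δ=-0.5739, bond B=99.1207.
The time-0 hedge costs 4.4250, which is the no-arbitrage price.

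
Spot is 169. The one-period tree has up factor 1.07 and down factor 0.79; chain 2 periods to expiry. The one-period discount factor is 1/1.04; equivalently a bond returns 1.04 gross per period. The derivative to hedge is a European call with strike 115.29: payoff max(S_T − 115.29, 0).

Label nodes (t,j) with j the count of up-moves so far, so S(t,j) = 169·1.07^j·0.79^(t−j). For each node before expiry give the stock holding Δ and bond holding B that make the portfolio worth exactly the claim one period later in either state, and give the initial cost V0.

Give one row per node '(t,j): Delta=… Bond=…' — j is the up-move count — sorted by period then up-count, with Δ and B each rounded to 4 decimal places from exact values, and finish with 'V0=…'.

Under the risk-neutral measure, an up-move has probability p* = (R−d)/(u−d) = 0.8929 and values discount at R = 1.04.
Terminal values V(2,·): V(2,0)=0.0000, V(2,1)=27.5657, V(2,2)=78.1981
  t=1,j=0: stock 133.5100 → up 142.8557 (V=27.5657), down 105.4729 (V=0.0000). Price 23.6656; hedge Δ=0.7374, bond B=-74.7833.
  t=1,j=1: stock 180.8300 → up 193.4881 (V=78.1981), down 142.8557 (V=27.5657). Price 69.9742; hedge Δ=1.0000, bond B=-110.8558.
  t=0,j=0: stock 169.0000 → up 180.8300 (V=69.9742), down 133.5100 (V=23.6656). Price 62.5121; hedge Δ=0.9786, bond B=-102.8758.
Self-financing check: at every node Δ·S+B equals the discounted successor values.

(0,0): Delta=0.9786 Bond=-102.8758
(1,0): Delta=0.7374 Bond=-74.7833
(1,1): Delta=1.0000 Bond=-110.8558
V0=62.5121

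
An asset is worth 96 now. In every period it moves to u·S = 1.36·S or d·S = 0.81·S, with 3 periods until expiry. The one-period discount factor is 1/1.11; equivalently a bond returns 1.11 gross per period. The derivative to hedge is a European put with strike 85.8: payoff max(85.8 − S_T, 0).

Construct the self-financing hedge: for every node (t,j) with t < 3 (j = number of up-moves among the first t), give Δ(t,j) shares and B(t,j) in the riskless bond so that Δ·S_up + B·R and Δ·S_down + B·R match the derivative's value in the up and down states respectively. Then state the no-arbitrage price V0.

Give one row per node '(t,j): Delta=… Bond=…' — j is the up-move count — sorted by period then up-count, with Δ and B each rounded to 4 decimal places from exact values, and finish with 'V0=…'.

No-arbitrage ⇒ martingale measure with p* = (R−d)/(u−d) = 0.5455.
Terminal values V(3,·): V(3,0)=34.7817, V(3,1)=0.1396, V(3,2)=0.0000, V(3,3)=0.0000
  t=2,j=0: stock 62.9856 → up 85.6604 (V=0.1396), down 51.0183 (V=34.7817). Price 14.3117; hedge Δ=-1.0000, bond B=77.2973.
  t=2,j=1: stock 105.7536 → up 143.8249 (V=0.0000), down 85.6604 (V=0.1396). Price 0.0572; hedge Δ=-0.0024, bond B=0.3109.
  t=2,j=2: stock 177.5616 → up 241.4838 (V=0.0000), down 143.8249 (V=0.0000). Price 0.0000; hedge Δ=0.0000, bond B=0.0000.
  t=1,j=0: stock 77.7600 → up 105.7536 (V=0.0572), down 62.9856 (V=14.3117). Price 5.8887; hedge Δ=-0.3333, bond B=31.8061.
  t=1,j=1: stock 130.5600 → up 177.5616 (V=0.0000), down 105.7536 (V=0.0572). Price 0.0234; hedge Δ=-0.0008, bond B=0.1273.
  t=0,j=0: stock 96.0000 → up 130.5600 (V=0.0234), down 77.7600 (V=5.8887). Price 2.4229; hedge Δ=-0.1111, bond B=13.0872.
Each (Δ,B) replicates both successor values, so the strategy is self-financing and V0 is arbitrage-free.

(0,0): Delta=-0.1111 Bond=13.0872
(1,0): Delta=-0.3333 Bond=31.8061
(1,1): Delta=-0.0008 Bond=0.1273
(2,0): Delta=-1.0000 Bond=77.2973
(2,1): Delta=-0.0024 Bond=0.3109
(2,2): Delta=0.0000 Bond=0.0000
V0=2.4229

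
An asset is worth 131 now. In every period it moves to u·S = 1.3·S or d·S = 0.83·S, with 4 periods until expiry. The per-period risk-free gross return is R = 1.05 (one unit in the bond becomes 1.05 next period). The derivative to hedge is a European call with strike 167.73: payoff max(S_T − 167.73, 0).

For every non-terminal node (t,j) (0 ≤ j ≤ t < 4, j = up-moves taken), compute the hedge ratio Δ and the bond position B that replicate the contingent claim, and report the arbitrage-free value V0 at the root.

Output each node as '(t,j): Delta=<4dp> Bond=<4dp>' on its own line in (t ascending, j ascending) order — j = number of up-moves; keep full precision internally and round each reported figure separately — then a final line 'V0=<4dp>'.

Risk-neutral probability p* = (R−d)/(u−d) = (1.05−0.83)/(1.3−0.83) = 0.4681.
Terminal values V(4,·): V(4,0)=0.0000, V(4,1)=0.0000, V(4,2)=0.0000, V(4,3)=71.1498, V(4,4)=206.4191
(3,0): S=74.9041. Δ = (V_up−V_dn)/(S_up−S_dn) = (0.0000−0.0000)/(97.3753−62.1704) = 0.0000. V = [p*·0.0000 + (1−p*)·0.0000]/1.05 = 0.0000. B = V − Δ·S = 0.0000.
(3,1): S=117.3197. Δ = (V_up−V_dn)/(S_up−S_dn) = (0.0000−0.0000)/(152.5156−97.3753) = 0.0000. V = [p*·0.0000 + (1−p*)·0.0000]/1.05 = 0.0000. B = V − Δ·S = 0.0000.
(3,2): S=183.7537. Δ = (V_up−V_dn)/(S_up−S_dn) = (71.1498−0.0000)/(238.8798−152.5156) = 0.8238. V = [p*·71.1498 + (1−p*)·0.0000]/1.05 = 31.7183. B = V − Δ·S = -119.6643.
(3,3): S=287.8070. Δ = (V_up−V_dn)/(S_up−S_dn) = (206.4191−71.1498)/(374.1491−238.8798) = 1.0000. V = [p*·206.4191 + (1−p*)·71.1498]/1.05 = 128.0641. B = V − Δ·S = -159.7429.
(2,0): S=90.2459. Δ = (V_up−V_dn)/(S_up−S_dn) = (0.0000−0.0000)/(117.3197−74.9041) = 0.0000. V = [p*·0.0000 + (1−p*)·0.0000]/1.05 = 0.0000. B = V − Δ·S = 0.0000.
(2,1): S=141.3490. Δ = (V_up−V_dn)/(S_up−S_dn) = (31.7183−0.0000)/(183.7537−117.3197) = 0.4774. V = [p*·31.7183 + (1−p*)·0.0000]/1.05 = 14.1398. B = V − Δ·S = -53.3458.
(2,2): S=221.3900. Δ = (V_up−V_dn)/(S_up−S_dn) = (128.0641−31.7183)/(287.8070−183.7537) = 0.9259. V = [p*·128.0641 + (1−p*)·31.7183]/1.05 = 73.1584. B = V − Δ·S = -131.8328.
(1,0): S=108.7300. Δ = (V_up−V_dn)/(S_up−S_dn) = (14.1398−0.0000)/(141.3490−90.2459) = 0.2767. V = [p*·14.1398 + (1−p*)·0.0000]/1.05 = 6.3035. B = V − Δ·S = -23.7813.
(1,1): S=170.3000. Δ = (V_up−V_dn)/(S_up−S_dn) = (73.1584−14.1398)/(221.3900−141.3490) = 0.7374. V = [p*·73.1584 + (1−p*)·14.1398]/1.05 = 39.7767. B = V − Δ·S = -85.7947.
(0,0): S=131.0000. Δ = (V_up−V_dn)/(S_up−S_dn) = (39.7767−6.3035)/(170.3000−108.7300) = 0.5437. V = [p*·39.7767 + (1−p*)·6.3035]/1.05 = 20.9255. B = V − Δ·S = -50.2941.
Check: Δ(0,0)·S0 + B(0,0) = 20.9255 = V0.

(0,0): Delta=0.5437 Bond=-50.2941
(1,0): Delta=0.2767 Bond=-23.7813
(1,1): Delta=0.7374 Bond=-85.7947
(2,0): Delta=0.0000 Bond=0.0000
(2,1): Delta=0.4774 Bond=-53.3458
(2,2): Delta=0.9259 Bond=-131.8328
(3,0): Delta=0.0000 Bond=0.0000
(3,1): Delta=0.0000 Bond=0.0000
(3,2): Delta=0.8238 Bond=-119.6643
(3,3): Delta=1.0000 Bond=-159.7429
V0=20.9255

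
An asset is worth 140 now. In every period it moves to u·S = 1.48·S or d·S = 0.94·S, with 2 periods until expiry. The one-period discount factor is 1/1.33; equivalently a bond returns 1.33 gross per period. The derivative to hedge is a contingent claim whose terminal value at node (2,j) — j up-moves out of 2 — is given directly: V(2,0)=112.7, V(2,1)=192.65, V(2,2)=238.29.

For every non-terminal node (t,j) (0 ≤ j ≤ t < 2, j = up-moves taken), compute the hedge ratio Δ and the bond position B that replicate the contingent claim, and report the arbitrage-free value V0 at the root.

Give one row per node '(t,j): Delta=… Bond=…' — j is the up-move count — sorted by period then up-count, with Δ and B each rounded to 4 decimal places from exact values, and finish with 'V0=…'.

Under the risk-neutral measure, an up-move has probability p* = (R−d)/(u−d) = 0.7222 and values discount at R = 1.33.
Payoff layer (t=2): V(2,0)=112.7000, V(2,1)=192.6500, V(2,2)=238.2900
  t=1,j=0: stock 131.6000 → up 194.7680 (V=192.6500), down 123.7040 (V=112.7000). Price 128.1516; hedge Δ=1.1250, bond B=-19.9039.
  t=1,j=1: stock 207.2000 → up 306.6560 (V=238.2900), down 194.7680 (V=192.6500). Price 169.6332; hedge Δ=0.4079, bond B=85.1147.
  t=0,j=0: stock 140.0000 → up 207.2000 (V=169.6332), down 131.6000 (V=128.1516). Price 118.8801; hedge Δ=0.5487, bond B=42.0623.
The time-0 hedge costs 118.8801, which is the no-arbitrage price.

(0,0): Delta=0.5487 Bond=42.0623
(1,0): Delta=1.1250 Bond=-19.9039
(1,1): Delta=0.4079 Bond=85.1147
V0=118.8801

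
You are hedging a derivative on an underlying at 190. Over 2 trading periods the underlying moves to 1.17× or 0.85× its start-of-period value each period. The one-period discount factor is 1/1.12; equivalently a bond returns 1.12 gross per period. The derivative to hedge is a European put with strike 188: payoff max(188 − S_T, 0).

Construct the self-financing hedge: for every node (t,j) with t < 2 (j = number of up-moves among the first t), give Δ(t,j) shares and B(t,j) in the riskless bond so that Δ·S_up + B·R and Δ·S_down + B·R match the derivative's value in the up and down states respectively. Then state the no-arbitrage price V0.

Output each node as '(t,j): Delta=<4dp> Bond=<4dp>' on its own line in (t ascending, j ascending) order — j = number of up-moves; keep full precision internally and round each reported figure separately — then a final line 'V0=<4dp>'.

Risk-neutral probability p* = (R−d)/(u−d) = (1.12−0.85)/(1.17−0.85) = 0.8438.
At expiry t=2: V(2,0)=50.7250, V(2,1)=0.0000, V(2,2)=0.0000
  t=1,j=0: stock 161.5000 → up 188.9550 (V=0.0000), down 137.2750 (V=50.7250). Price 7.0766; hedge Δ=-0.9815, bond B=165.5922.
  t=1,j=1: stock 222.3000 → up 260.0910 (V=0.0000), down 188.9550 (V=0.0000). Price 0.0000; hedge Δ=0.0000, bond B=0.0000.
  t=0,j=0: stock 190.0000 → up 222.3000 (V=0.0000), down 161.5000 (V=7.0766). Price 0.9872; hedge Δ=-0.1164, bond B=23.1016.
Each (Δ,B) replicates both successor values, so the strategy is self-financing and V0 is arbitrage-free.

(0,0): Delta=-0.1164 Bond=23.1016
(1,0): Delta=-0.9815 Bond=165.5922
(1,1): Delta=0.0000 Bond=0.0000
V0=0.9872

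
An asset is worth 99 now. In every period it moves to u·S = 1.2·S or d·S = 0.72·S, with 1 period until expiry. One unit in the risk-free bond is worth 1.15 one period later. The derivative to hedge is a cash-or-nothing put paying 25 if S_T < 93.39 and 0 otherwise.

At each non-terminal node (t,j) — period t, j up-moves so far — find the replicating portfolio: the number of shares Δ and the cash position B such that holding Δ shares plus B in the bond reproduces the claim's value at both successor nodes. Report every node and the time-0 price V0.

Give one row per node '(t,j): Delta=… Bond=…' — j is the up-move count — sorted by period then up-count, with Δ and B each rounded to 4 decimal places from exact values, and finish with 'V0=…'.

(0,0): Delta=-0.5261 Bond=54.3478
V0=2.2645

Risk-neutral probability p* = (R−d)/(u−d) = (1.15−0.72)/(1.2−0.72) = 0.8958.
Terminal values V(1,·): V(1,0)=25.0000, V(1,1)=0.0000
  t=0,j=0: stock 99.0000 → up 118.8000 (V=0.0000), down 71.2800 (V=25.0000). Price 2.2645; hedge Δ=-0.5261, bond B=54.3478.
The time-0 hedge costs 2.2645, which is the no-arbitrage price.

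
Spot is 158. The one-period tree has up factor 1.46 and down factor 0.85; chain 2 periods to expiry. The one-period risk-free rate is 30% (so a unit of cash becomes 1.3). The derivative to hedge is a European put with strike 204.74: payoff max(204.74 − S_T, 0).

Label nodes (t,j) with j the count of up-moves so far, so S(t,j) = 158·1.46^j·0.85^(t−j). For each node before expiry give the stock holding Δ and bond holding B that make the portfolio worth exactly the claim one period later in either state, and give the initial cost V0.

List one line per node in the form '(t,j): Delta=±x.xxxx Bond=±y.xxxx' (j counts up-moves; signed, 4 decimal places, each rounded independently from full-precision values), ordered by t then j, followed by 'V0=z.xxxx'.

Under the risk-neutral measure, an up-move has probability p* = (R−d)/(u−d) = 0.7377 and values discount at R = 1.3.
Terminal values V(2,·): V(2,0)=90.5850, V(2,1)=8.6620, V(2,2)=0.0000
(1,0): S=134.3000. Δ = (V_up−V_dn)/(S_up−S_dn) = (8.6620−90.5850)/(196.0780−114.1550) = -1.0000. V = [p*·8.6620 + (1−p*)·90.5850]/1.3 = 23.1923. B = V − Δ·S = 157.4923.
(1,1): S=230.6800. Δ = (V_up−V_dn)/(S_up−S_dn) = (0.0000−8.6620)/(336.7928−196.0780) = -0.0616. V = [p*·0.0000 + (1−p*)·8.6620]/1.3 = 1.7477. B = V − Δ·S = 15.9477.
(0,0): S=158.0000. Δ = (V_up−V_dn)/(S_up−S_dn) = (1.7477−23.1923)/(230.6800−134.3000) = -0.2225. V = [p*·1.7477 + (1−p*)·23.1923]/1.3 = 5.6712. B = V − Δ·S = 40.8263.
Each (Δ,B) replicates both successor values, so the strategy is self-financing and V0 is arbitrage-free.

(0,0): Delta=-0.2225 Bond=40.8263
(1,0): Delta=-1.0000 Bond=157.4923
(1,1): Delta=-0.0616 Bond=15.9477
V0=5.6712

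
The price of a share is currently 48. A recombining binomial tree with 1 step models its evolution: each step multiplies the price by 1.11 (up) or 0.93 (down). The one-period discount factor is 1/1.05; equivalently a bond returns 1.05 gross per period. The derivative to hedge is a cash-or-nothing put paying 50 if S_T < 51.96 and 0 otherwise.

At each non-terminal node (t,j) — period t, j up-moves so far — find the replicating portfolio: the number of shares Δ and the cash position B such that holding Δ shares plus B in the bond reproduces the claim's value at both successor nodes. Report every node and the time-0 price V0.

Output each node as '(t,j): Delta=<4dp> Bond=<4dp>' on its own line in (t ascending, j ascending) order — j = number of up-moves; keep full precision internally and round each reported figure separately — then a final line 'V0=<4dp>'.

No-arbitrage ⇒ martingale measure with p* = (R−d)/(u−d) = 0.6667.
Terminal values V(1,·): V(1,0)=50.0000, V(1,1)=0.0000
Node (0,0) S=48.0000: V=(p*·0.0000+(1−p*)·50.0000)/1.05=15.8730; Δ=(0.0000−50.0000)/(53.2800−44.6400)=-5.7870; B=V−Δ·S=293.6508
The time-0 hedge costs 15.8730, which is the no-arbitrage price.

(0,0): Delta=-5.7870 Bond=293.6508
V0=15.8730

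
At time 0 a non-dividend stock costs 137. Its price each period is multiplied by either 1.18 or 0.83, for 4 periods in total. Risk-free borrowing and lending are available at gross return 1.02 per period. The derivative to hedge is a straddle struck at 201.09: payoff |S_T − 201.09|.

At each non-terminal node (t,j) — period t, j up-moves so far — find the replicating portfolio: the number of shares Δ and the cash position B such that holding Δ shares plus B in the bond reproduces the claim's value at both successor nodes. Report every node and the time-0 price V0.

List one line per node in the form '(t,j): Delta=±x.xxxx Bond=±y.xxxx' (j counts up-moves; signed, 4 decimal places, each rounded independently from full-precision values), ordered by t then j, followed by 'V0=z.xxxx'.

Risk-neutral probability p* = (R−d)/(u−d) = (1.02−0.83)/(1.18−0.83) = 0.5429.
At expiry t=4: V(4,0)=136.0721, V(4,1)=108.6549, V(4,2)=69.6763, V(4,3)=14.2608, V(4,4)=64.5226
  t=3,j=0: stock 78.3348 → up 92.4351 (V=108.6549), down 65.0179 (V=136.0721). Price 118.8122; hedge Δ=-1.0000, bond B=197.1471.
  t=3,j=1: stock 111.3676 → up 131.4137 (V=69.6763), down 92.4351 (V=108.6549). Price 85.7795; hedge Δ=-1.0000, bond B=197.1471.
  t=3,j=2: stock 158.3298 → up 186.8292 (V=14.2608), down 131.4137 (V=69.6763). Price 38.8173; hedge Δ=-1.0000, bond B=197.1471.
  t=3,j=3: stock 225.0954 → up 265.6126 (V=64.5226), down 186.8292 (V=14.2608). Price 40.7311; hedge Δ=0.6380, bond B=-102.8738.
  t=2,j=0: stock 94.3793 → up 111.3676 (V=85.7795), down 78.3348 (V=118.8122). Price 98.9021; hedge Δ=-1.0000, bond B=193.2814.
  t=2,j=1: stock 134.1778 → up 158.3298 (V=38.8173), down 111.3676 (V=85.7795). Price 59.1036; hedge Δ=-1.0000, bond B=193.2814.
  t=2,j=2: stock 190.7588 → up 225.0954 (V=40.7311), down 158.3298 (V=38.8173). Price 39.0747; hedge Δ=0.0287, bond B=33.6065.
  t=1,j=0: stock 113.7100 → up 134.1778 (V=59.1036), down 94.3793 (V=98.9021). Price 75.7816; hedge Δ=-1.0000, bond B=189.4916.
  t=1,j=1: stock 161.6600 → up 190.7588 (V=39.0747), down 134.1778 (V=59.1036). Price 47.2851; hedge Δ=-0.3540, bond B=104.5105.
  t=0,j=0: stock 137.0000 → up 161.6600 (V=47.2851), down 113.7100 (V=75.7816). Price 59.1295; hedge Δ=-0.5943, bond B=140.5481.
Check: Δ(0,0)·S0 + B(0,0) = 59.1295 = V0.

(0,0): Delta=-0.5943 Bond=140.5481
(1,0): Delta=-1.0000 Bond=189.4916
(1,1): Delta=-0.3540 Bond=104.5105
(2,0): Delta=-1.0000 Bond=193.2814
(2,1): Delta=-1.0000 Bond=193.2814
(2,2): Delta=0.0287 Bond=33.6065
(3,0): Delta=-1.0000 Bond=197.1471
(3,1): Delta=-1.0000 Bond=197.1471
(3,2): Delta=-1.0000 Bond=197.1471
(3,3): Delta=0.6380 Bond=-102.8738
V0=59.1295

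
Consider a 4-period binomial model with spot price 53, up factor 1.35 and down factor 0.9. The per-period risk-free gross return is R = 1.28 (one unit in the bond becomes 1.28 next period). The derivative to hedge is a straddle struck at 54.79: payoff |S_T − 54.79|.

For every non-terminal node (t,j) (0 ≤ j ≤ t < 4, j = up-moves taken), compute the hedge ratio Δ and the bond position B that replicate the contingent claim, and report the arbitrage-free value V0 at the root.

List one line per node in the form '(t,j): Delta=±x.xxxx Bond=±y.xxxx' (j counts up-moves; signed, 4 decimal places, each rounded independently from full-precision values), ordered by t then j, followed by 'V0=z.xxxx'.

(0,0): Delta=0.9909 Bond=-19.8968
(1,0): Delta=0.9368 Bond=-22.8847
(1,1): Delta=0.9976 Bond=-25.9438
(2,0): Delta=0.6016 Bond=-14.9040
(2,1): Delta=0.9779 Bond=-31.9429
(2,2): Delta=1.0000 Bond=-33.4412
(3,0): Delta=-1.0000 Bond=42.8047
(3,1): Delta=0.7983 Bond=-30.4763
(3,2): Delta=1.0000 Bond=-42.8047
(3,3): Delta=1.0000 Bond=-42.8047
V0=32.6228

The replicating-portfolio and risk-neutral prices coincide; use p* = (1.28−0.9)/(1.35−0.9) = 0.8444 for the latter.
Payoff layer (t=4): V(4,0)=20.0167, V(4,1)=2.6300, V(4,2)=23.4499, V(4,3)=62.5699, V(4,4)=121.2498
(3,0): S=38.6370. Δ = (V_up−V_dn)/(S_up−S_dn) = (2.6300−20.0167)/(52.1600−34.7733) = -1.0000. V = [p*·2.6300 + (1−p*)·20.0167]/1.28 = 4.1677. B = V − Δ·S = 42.8047.
(3,1): S=57.9555. Δ = (V_up−V_dn)/(S_up−S_dn) = (23.4499−2.6300)/(78.2399−52.1600) = 0.7983. V = [p*·23.4499 + (1−p*)·2.6300]/1.28 = 15.7901. B = V − Δ·S = -30.4763.
(3,2): S=86.9333. Δ = (V_up−V_dn)/(S_up−S_dn) = (62.5699−23.4499)/(117.3599−78.2399) = 1.0000. V = [p*·62.5699 + (1−p*)·23.4499]/1.28 = 44.1286. B = V − Δ·S = -42.8047.
(3,3): S=130.3999. Δ = (V_up−V_dn)/(S_up−S_dn) = (121.2498−62.5699)/(176.0398−117.3599) = 1.0000. V = [p*·121.2498 + (1−p*)·62.5699]/1.28 = 87.5952. B = V − Δ·S = -42.8047.
(2,0): S=42.9300. Δ = (V_up−V_dn)/(S_up−S_dn) = (15.7901−4.1677)/(57.9555−38.6370) = 0.6016. V = [p*·15.7901 + (1−p*)·4.1677]/1.28 = 10.9235. B = V − Δ·S = -14.9040.
(2,1): S=64.3950. Δ = (V_up−V_dn)/(S_up−S_dn) = (44.1286−15.7901)/(86.9333−57.9555) = 0.9779. V = [p*·44.1286 + (1−p*)·15.7901]/1.28 = 31.0315. B = V − Δ·S = -31.9429.
(2,2): S=96.5925. Δ = (V_up−V_dn)/(S_up−S_dn) = (87.5952−44.1286)/(130.3999−86.9333) = 1.0000. V = [p*·87.5952 + (1−p*)·44.1286]/1.28 = 63.1513. B = V − Δ·S = -33.4412.
(1,0): S=47.7000. Δ = (V_up−V_dn)/(S_up−S_dn) = (31.0315−10.9235)/(64.3950−42.9300) = 0.9368. V = [p*·31.0315 + (1−p*)·10.9235]/1.28 = 21.7997. B = V − Δ·S = -22.8847.
(1,1): S=71.5500. Δ = (V_up−V_dn)/(S_up−S_dn) = (63.1513−31.0315)/(96.5925−64.3950) = 0.9976. V = [p*·63.1513 + (1−p*)·31.0315]/1.28 = 45.4335. B = V − Δ·S = -25.9438.
(0,0): S=53.0000. Δ = (V_up−V_dn)/(S_up−S_dn) = (45.4335−21.7997)/(71.5500−47.7000) = 0.9909. V = [p*·45.4335 + (1−p*)·21.7997]/1.28 = 32.6228. B = V − Δ·S = -19.8968.
Root portfolio cost Δ·53+B reproduces V0=32.6228.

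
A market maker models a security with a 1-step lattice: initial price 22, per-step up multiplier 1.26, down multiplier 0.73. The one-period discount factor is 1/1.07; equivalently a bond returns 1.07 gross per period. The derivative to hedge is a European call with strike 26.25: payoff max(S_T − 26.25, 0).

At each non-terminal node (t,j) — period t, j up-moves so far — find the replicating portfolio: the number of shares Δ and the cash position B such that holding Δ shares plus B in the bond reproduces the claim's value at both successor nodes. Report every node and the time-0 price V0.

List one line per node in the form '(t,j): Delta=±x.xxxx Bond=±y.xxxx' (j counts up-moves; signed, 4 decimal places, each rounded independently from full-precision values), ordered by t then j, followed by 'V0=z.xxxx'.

No-arbitrage ⇒ martingale measure with p* = (R−d)/(u−d) = 0.6415.
Terminal values V(1,·): V(1,0)=0.0000, V(1,1)=1.4700
Node (0,0) S=22.0000: V=(p*·1.4700+(1−p*)·0.0000)/1.07=0.8813; Δ=(1.4700−0.0000)/(27.7200−16.0600)=0.1261; B=V−Δ·S=-1.8923
Check: Δ(0,0)·S0 + B(0,0) = 0.8813 = V0.

(0,0): Delta=0.1261 Bond=-1.8923
V0=0.8813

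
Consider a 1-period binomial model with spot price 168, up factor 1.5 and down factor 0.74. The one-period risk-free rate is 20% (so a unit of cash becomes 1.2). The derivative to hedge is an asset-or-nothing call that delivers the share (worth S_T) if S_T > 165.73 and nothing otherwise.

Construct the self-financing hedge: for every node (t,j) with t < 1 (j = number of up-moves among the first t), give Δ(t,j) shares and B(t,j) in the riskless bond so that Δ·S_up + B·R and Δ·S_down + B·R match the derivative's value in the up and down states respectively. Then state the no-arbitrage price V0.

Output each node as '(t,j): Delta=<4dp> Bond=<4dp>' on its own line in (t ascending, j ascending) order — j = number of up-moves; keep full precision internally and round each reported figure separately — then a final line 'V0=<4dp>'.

Under the risk-neutral measure, an up-move has probability p* = (R−d)/(u−d) = 0.6053 and values discount at R = 1.2.
At expiry t=1: V(1,0)=0.0000, V(1,1)=252.0000
(0,0): S=168.0000. Δ = (V_up−V_dn)/(S_up−S_dn) = (252.0000−0.0000)/(252.0000−124.3200) = 1.9737. V = [p*·252.0000 + (1−p*)·0.0000]/1.2 = 127.1053. B = V − Δ·S = -204.4737.
Check: Δ(0,0)·S0 + B(0,0) = 127.1053 = V0.

(0,0): Delta=1.9737 Bond=-204.4737
V0=127.1053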